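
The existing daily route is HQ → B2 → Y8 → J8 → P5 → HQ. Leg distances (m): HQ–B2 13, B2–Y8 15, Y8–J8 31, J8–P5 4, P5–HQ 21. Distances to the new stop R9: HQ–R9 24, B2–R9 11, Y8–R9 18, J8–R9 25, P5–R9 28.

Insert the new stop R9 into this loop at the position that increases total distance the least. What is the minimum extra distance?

Insertion cost between consecutive stops i–j is d(i,R9) + d(R9,j) − d(i,j):
  between HQ and B2: 24 + 11 − 13 = 22
  between B2 and Y8: 11 + 18 − 15 = 14
  between Y8 and J8: 18 + 25 − 31 = 12
  between J8 and P5: 25 + 28 − 4 = 49
  between P5 and HQ: 28 + 24 − 21 = 31
Cheapest insertion is between Y8 and J8, adding 12.
New total = 84 + 12 = 96.

+12 m — insert R9 between Y8 and J8.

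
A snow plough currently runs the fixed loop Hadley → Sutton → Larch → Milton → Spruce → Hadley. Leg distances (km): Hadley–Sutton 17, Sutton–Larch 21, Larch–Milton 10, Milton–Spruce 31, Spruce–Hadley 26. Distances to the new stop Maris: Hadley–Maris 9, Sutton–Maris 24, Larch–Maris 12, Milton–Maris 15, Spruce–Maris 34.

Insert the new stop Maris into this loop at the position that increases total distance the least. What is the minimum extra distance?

Insertion cost between consecutive stops i–j is d(i,Maris) + d(Maris,j) − d(i,j):
  between Hadley and Sutton: 9 + 24 − 17 = 16
  between Sutton and Larch: 24 + 12 − 21 = 15
  between Larch and Milton: 12 + 15 − 10 = 17
  between Milton and Spruce: 15 + 34 − 31 = 18
  between Spruce and Hadley: 34 + 9 − 26 = 17
Cheapest insertion is between Sutton and Larch, adding 15.
New total = 105 + 15 = 120.

+15 km — insert Maris between Sutton and Larch.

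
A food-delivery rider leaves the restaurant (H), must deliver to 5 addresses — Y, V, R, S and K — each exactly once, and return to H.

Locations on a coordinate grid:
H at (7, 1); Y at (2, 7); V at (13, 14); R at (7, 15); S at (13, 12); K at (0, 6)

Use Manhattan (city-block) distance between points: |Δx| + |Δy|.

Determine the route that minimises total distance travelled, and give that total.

Shortest round trip = 54.

H→Y→V→R→S→K→H: 11+18+7+9+19+12 = 76
H→Y→V→R→K→S→H: 11+18+7+16+19+17 = 88
H→Y→V→S→R→K→H: 11+18+2+9+16+12 = 68
H→Y→V→S→K→R→H: 11+18+2+19+16+14 = 80
H→Y→V→K→R→S→H: 11+18+21+16+9+17 = 92
H→Y→V→K→S→R→H: 11+18+21+19+9+14 = 92
H→Y→R→V→S→K→H: 11+13+7+2+19+12 = 64
H→Y→R→V→K→S→H: 11+13+7+21+19+17 = 88
H→Y→R→S→V→K→H: 11+13+9+2+21+12 = 68
H→Y→R→S→K→V→H: 11+13+9+19+21+19 = 92
H→Y→R→K→V→S→H: 11+13+16+21+2+17 = 80
H→Y→R→K→S→V→H: 11+13+16+19+2+19 = 80
H→Y→S→V→R→K→H: 11+16+2+7+16+12 = 64
H→Y→S→V→K→R→H: 11+16+2+21+16+14 = 80
… (46 more)
H→R→V→S→Y→K→H: 14+7+2+16+3+12 = 54  ← best
The minimum is 54.
One optimal route: H → R → V → S → Y → K → H (or its reverse).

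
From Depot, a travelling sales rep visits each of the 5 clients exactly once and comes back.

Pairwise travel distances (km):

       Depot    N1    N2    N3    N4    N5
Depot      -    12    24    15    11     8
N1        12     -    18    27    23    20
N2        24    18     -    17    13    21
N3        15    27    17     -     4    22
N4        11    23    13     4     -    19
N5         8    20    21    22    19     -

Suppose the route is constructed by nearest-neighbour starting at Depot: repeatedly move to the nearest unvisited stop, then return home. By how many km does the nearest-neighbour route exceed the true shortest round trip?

From Depot: N5=8, N4=11, N1=12, N3=15, N2=24 → choose N5 (8).
From N5: N4=19, N1=20, N2=21, N3=22 → choose N4 (19).
From N4: N3=4, N2=13, N1=23 → choose N3 (4).
From N3: N2=17, N1=27 → choose N2 (17).
From N2: N1=18 → choose N1 (18).
NN route Depot → N5 → N4 → N3 → N2 → N1 → Depot costs 78.
Optimal: Depot → N1 → N2 → N4 → N3 → N5 → Depot costs 77 (by enumerating all 60 distinct tours).
Excess = 78 − 77 = 1.

1 km longer than the optimal tour.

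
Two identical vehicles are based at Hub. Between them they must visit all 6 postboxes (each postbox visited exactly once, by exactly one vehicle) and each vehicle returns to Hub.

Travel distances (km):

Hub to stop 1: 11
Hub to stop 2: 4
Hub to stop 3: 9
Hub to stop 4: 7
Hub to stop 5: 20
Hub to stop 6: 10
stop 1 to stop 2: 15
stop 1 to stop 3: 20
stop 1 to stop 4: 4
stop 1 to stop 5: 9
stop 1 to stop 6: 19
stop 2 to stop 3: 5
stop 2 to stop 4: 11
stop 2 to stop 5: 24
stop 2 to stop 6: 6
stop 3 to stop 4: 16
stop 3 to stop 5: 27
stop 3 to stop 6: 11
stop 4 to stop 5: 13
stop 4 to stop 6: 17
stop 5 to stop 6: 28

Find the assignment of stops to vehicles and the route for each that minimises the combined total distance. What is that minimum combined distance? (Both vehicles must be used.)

Minimum combined distance: 70 km.

Try each way of splitting the stops between the two vehicles (each non-empty) and, for each split, find the best tour for each vehicle:
  {stop 1} + {stop 2, stop 3, stop 4, stop 5, stop 6}: 22 + 68 = 90
  {stop 2} + {stop 1, stop 3, stop 4, stop 5, stop 6}: 8 + 68 = 76
  {stop 1, stop 2} + {stop 3, stop 4, stop 5, stop 6}: 30 + 68 = 98
  {stop 3} + {stop 1, stop 2, stop 4, stop 5, stop 6}: 18 + 58 = 76
  {stop 1, stop 3} + {stop 2, stop 4, stop 5, stop 6}: 40 + 58 = 98
  {stop 2, stop 3} + {stop 1, stop 4, stop 5, stop 6}: 18 + 58 = 76
  … (31 splits in total)
  {stop 1, stop 4, stop 5} + {stop 2, stop 3, stop 6}: 40 + 30 = 70  ← best
Best: vehicle 1 Hub → stop 1 → stop 5 → stop 4 → Hub = 40; vehicle 2 Hub → stop 2 → stop 3 → stop 6 → Hub = 30; combined 70.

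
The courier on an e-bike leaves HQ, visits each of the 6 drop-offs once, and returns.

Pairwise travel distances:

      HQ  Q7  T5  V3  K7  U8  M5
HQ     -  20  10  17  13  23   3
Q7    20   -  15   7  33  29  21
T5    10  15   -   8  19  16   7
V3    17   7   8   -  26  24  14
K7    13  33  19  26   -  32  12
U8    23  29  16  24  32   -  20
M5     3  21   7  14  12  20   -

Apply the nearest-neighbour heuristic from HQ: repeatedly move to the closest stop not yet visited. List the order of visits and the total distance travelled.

HQ → [M5:3 / T5:10 / K7:13 / V3:17 / Q7:20 / U8:23] → M5 (3)
M5 → [T5:7 / K7:12 / V3:14 / U8:20 / Q7:21] → T5 (7)
T5 → [V3:8 / Q7:15 / U8:16 / K7:19] → V3 (8)
V3 → [Q7:7 / U8:24 / K7:26] → Q7 (7)
Q7 → [U8:29 / K7:33] → U8 (29)
U8 → [K7:32] → K7 (32)
Return K7→HQ: 13.
Total = 3 + 7 + 8 + 7 + 29 + 32 + 13 = 99.

Nearest-neighbour total = 99; route HQ → M5 → T5 → V3 → Q7 → U8 → K7 → HQ.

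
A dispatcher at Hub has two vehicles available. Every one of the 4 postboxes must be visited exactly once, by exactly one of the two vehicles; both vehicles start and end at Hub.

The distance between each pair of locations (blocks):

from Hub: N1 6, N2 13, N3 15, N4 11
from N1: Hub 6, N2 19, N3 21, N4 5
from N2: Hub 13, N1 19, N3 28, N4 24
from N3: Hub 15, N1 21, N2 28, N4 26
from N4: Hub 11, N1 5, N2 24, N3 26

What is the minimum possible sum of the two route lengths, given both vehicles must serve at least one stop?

There are 2^3 − 1 = 7 ways to divide the 4 stops into two non-empty groups. For each, the best each vehicle can do is its own shortest tour through its group:
  {N1} + {N2, N3, N4}: 12 + 78 = 90
  {N2} + {N1, N3, N4}: 26 + 52 = 78
  {N1, N2} + {N3, N4}: 38 + 52 = 90
  {N3} + {N1, N2, N4}: 30 + 48 = 78
  {N1, N3} + {N2, N4}: 42 + 48 = 90
  {N2, N3} + {N1, N4}: 56 + 22 = 78
  … (7 splits in total)
Best: vehicle 1 Hub → N2 → Hub = 26; vehicle 2 Hub → N1 → N4 → N3 → Hub = 52; combined 78.

Minimum combined distance: 78 blocks.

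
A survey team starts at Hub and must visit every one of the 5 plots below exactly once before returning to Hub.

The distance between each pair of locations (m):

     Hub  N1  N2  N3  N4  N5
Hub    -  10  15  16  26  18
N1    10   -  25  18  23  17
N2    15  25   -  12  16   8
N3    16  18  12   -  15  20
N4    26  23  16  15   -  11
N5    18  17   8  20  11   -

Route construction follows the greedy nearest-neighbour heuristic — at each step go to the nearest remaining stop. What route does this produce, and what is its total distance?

Nearest-neighbour total = 88 m; route Hub → N1 → N5 → N2 → N3 → N4 → Hub.

Hub → [N1:10 / N2:15 / N3:16 / N5:18 / N4:26] → N1 (10)
N1 → [N5:17 / N3:18 / N4:23 / N2:25] → N5 (17)
N5 → [N2:8 / N4:11 / N3:20] → N2 (8)
N2 → [N3:12 / N4:16] → N3 (12)
N3 → [N4:15] → N4 (15)
Return N4→Hub: 26.
Total = 10 + 17 + 8 + 12 + 15 + 26 = 88.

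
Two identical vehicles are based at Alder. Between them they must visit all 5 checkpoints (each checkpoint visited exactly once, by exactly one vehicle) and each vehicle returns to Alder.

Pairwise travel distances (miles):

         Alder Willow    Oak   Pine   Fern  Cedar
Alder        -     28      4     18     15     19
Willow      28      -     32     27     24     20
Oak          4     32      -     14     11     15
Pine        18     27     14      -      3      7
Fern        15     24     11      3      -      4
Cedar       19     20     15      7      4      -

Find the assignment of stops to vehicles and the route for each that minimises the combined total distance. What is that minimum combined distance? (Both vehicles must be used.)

81 miles — the smallest possible combined total.

Check every non-empty split of the stops between the two vehicles; for each half take its own optimal tour:
  {Willow} + {Oak, Pine, Fern, Cedar}: 56 + 44 = 100
  {Oak} + {Willow, Pine, Fern, Cedar}: 8 + 73 = 81
  {Willow, Oak} + {Pine, Fern, Cedar}: 64 + 44 = 108
  {Pine} + {Willow, Oak, Fern, Cedar}: 36 + 67 = 103
  {Willow, Pine} + {Oak, Fern, Cedar}: 73 + 38 = 111
  {Oak, Pine} + {Willow, Fern, Cedar}: 36 + 67 = 103
  … (15 splits in total)
Best: vehicle 1 Alder → Oak → Alder = 8; vehicle 2 Alder → Willow → Cedar → Pine → Fern → Alder = 73; combined 81.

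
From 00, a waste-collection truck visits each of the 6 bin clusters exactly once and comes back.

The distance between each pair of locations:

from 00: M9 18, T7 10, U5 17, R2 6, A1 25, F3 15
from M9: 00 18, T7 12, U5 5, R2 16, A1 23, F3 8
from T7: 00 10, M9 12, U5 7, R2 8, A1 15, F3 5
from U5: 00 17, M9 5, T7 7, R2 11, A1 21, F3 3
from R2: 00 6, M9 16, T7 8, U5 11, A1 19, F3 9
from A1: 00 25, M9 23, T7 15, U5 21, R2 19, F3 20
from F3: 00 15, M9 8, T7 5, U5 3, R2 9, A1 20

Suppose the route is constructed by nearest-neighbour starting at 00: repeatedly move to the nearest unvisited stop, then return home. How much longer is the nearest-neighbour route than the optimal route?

From 00: R2=6, T7=10, F3=15, U5=17, M9=18, A1=25 → choose R2 (6).
From R2: T7=8, F3=9, U5=11, M9=16, A1=19 → choose T7 (8).
From T7: F3=5, U5=7, M9=12, A1=15 → choose F3 (5).
From F3: U5=3, M9=8, A1=20 → choose U5 (3).
From U5: M9=5, A1=21 → choose M9 (5).
From M9: A1=23 → choose A1 (23).
NN route 00 → R2 → T7 → F3 → U5 → M9 → A1 → 00 costs 75.
Optimal: 00 → M9 → U5 → F3 → T7 → A1 → R2 → 00 costs 71 (by enumerating all 360 distinct tours).
Excess = 75 − 71 = 4.

4 longer than the optimal tour.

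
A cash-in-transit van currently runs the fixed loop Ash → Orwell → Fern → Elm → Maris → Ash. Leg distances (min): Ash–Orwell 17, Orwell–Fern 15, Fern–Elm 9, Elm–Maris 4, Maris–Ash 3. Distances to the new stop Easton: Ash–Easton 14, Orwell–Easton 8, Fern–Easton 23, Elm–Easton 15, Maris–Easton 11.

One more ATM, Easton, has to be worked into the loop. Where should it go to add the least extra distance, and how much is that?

+5 min — insert Easton between Ash and Orwell.

Insertion cost between consecutive stops i–j is d(i,Easton) + d(Easton,j) − d(i,j):
  between Ash and Orwell: 14 + 8 − 17 = 5
  between Orwell and Fern: 8 + 23 − 15 = 16
  between Fern and Elm: 23 + 15 − 9 = 29
  between Elm and Maris: 15 + 11 − 4 = 22
  between Maris and Ash: 11 + 14 − 3 = 22
Cheapest insertion is between Ash and Orwell, adding 5.
New total = 48 + 5 = 53.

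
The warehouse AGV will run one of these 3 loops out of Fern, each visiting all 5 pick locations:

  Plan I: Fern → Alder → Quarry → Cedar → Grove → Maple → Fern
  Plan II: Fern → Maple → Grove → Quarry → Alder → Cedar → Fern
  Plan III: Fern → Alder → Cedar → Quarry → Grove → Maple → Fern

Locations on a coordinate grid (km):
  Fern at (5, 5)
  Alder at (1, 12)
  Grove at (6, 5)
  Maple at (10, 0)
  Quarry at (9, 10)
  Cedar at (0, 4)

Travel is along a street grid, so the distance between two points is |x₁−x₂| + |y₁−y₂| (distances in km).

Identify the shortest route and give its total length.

Shortest is Plan II, total 52 km.

Plan I: 11 + 10 + 15 + 7 + 9 + 10 = 62
Plan II: 10 + 9 + 8 + 10 + 9 + 6 = 52
Plan III: 11 + 9 + 15 + 8 + 9 + 10 = 62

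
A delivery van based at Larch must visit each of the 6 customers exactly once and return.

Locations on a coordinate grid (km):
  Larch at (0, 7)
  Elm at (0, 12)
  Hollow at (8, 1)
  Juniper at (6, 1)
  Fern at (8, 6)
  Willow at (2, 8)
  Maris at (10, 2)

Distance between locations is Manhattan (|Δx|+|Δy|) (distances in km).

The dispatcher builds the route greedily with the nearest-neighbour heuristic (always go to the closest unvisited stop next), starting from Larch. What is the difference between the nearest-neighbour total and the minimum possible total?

The nearest-neighbour route is 8 km longer than optimal.

From Larch: Willow=3, Elm=5, Fern=9, Juniper=12, Hollow=14, Maris=15 → choose Willow (3).
From Willow: Elm=6, Fern=8, Juniper=11, Hollow=13, Maris=14 → choose Elm (6).
From Elm: Fern=14, Juniper=17, Hollow=19, Maris=20 → choose Fern (14).
From Fern: Hollow=5, Maris=6, Juniper=7 → choose Hollow (5).
From Hollow: Juniper=2, Maris=3 → choose Juniper (2).
From Juniper: Maris=5 → choose Maris (5).
NN route Larch → Willow → Elm → Fern → Hollow → Juniper → Maris → Larch costs 50.
Optimal: Larch → Elm → Willow → Juniper → Hollow → Maris → Fern → Larch costs 42 (by enumerating all 360 distinct tours).
Excess = 50 − 42 = 8.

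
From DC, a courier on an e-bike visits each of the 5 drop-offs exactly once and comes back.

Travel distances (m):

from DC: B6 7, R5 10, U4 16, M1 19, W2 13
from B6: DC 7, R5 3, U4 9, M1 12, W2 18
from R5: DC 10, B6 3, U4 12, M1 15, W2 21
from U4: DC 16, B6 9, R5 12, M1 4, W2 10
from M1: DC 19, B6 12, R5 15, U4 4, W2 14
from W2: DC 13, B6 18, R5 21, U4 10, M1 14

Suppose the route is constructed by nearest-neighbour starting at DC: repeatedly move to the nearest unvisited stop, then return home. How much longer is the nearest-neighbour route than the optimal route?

From DC: B6=7, R5=10, W2=13, U4=16, M1=19 → choose B6 (7).
From B6: R5=3, U4=9, M1=12, W2=18 → choose R5 (3).
From R5: U4=12, M1=15, W2=21 → choose U4 (12).
From U4: M1=4, W2=10 → choose M1 (4).
From M1: W2=14 → choose W2 (14).
NN route DC → B6 → R5 → U4 → M1 → W2 → DC costs 53.
Optimal: DC → B6 → R5 → M1 → U4 → W2 → DC costs 52 (by enumerating all 60 distinct tours).
Excess = 53 − 52 = 1.

1 m longer than the optimal tour.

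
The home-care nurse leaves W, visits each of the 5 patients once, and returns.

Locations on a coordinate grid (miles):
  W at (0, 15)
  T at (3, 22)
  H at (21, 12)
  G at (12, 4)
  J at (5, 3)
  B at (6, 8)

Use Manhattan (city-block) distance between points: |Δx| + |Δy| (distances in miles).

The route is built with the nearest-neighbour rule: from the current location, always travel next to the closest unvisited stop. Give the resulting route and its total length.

Total distance 82 miles via the nearest-neighbour route W → T → B → J → G → H → W.

From W: distances to unvisited — T=10, B=13, J=17, G=23, H=24. Nearest is T (10).
From T: distances to unvisited — B=17, J=21, G=27, H=28. Nearest is B (17).
From B: distances to unvisited — J=6, G=10, H=19. Nearest is J (6).
From J: distances to unvisited — G=8, H=25. Nearest is G (8).
From G: distances to unvisited — H=17. Nearest is H (17).
Return H→W: 24.
Total = 10 + 17 + 6 + 8 + 17 + 24 = 82.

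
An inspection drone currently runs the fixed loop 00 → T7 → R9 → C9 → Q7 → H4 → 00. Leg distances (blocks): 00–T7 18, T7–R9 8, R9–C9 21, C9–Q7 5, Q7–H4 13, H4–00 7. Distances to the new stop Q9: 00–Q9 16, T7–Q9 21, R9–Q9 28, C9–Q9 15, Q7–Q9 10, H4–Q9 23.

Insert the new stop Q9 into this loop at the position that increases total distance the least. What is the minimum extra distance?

+19 blocks — insert Q9 between 00 and T7.

Insertion cost between consecutive stops i–j is d(i,Q9) + d(Q9,j) − d(i,j):
  between 00 and T7: 16 + 21 − 18 = 19
  between T7 and R9: 21 + 28 − 8 = 41
  between R9 and C9: 28 + 15 − 21 = 22
  between C9 and Q7: 15 + 10 − 5 = 20
  between Q7 and H4: 10 + 23 − 13 = 20
  between H4 and 00: 23 + 16 − 7 = 32
Cheapest insertion is between 00 and T7, adding 19.
New total = 72 + 19 = 91.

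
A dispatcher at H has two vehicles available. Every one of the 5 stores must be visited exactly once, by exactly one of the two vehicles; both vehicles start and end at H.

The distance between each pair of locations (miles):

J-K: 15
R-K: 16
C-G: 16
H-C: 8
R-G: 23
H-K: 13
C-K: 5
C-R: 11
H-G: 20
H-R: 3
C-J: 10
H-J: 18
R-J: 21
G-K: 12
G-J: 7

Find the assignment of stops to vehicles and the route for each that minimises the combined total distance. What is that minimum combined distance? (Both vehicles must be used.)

Try each way of splitting the stops between the two vehicles (each non-empty) and, for each split, find the best tour for each vehicle:
  {C} + {R, G, J, K}: 16 + 56 = 72
  {R} + {C, G, J, K}: 6 + 50 = 56
  {C, R} + {G, J, K}: 22 + 50 = 72
  {G} + {C, R, J, K}: 40 + 52 = 92
  {C, G} + {R, J, K}: 44 + 52 = 96
  {R, G} + {C, J, K}: 46 + 46 = 92
  … (15 splits in total)
Best: vehicle 1 H → R → H = 6; vehicle 2 H → C → J → G → K → H = 50; combined 56.

56 miles — the smallest possible combined total.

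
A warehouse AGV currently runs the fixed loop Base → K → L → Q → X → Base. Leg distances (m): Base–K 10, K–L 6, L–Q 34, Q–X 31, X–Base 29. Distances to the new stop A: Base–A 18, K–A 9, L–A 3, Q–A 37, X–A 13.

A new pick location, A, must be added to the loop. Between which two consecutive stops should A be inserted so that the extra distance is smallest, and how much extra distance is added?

+2 m — insert A between X and Base.

Insertion cost between consecutive stops i–j is d(i,A) + d(A,j) − d(i,j):
  between Base and K: 18 + 9 − 10 = 17
  between K and L: 9 + 3 − 6 = 6
  between L and Q: 3 + 37 − 34 = 6
  between Q and X: 37 + 13 − 31 = 19
  between X and Base: 13 + 18 − 29 = 2
Cheapest insertion is between X and Base, adding 2.
New total = 110 + 2 = 112.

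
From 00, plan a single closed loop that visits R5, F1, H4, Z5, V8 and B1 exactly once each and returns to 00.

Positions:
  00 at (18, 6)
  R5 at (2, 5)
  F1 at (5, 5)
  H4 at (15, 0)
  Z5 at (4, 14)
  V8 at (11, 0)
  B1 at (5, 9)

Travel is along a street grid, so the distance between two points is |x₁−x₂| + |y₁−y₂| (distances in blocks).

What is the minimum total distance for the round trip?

60 blocks — the shortest possible round trip.

With 6 stops there are 6!/2 = 360 distinct round trips (a route and its reverse cost the same).
00 → R5 → F1 → H4 → Z5 → V8 → B1 → 00: 17+3+15+25+21+15+16 = 112
00 → R5 → F1 → H4 → Z5 → B1 → V8 → 00: 17+3+15+25+6+15+13 = 94
00 → R5 → F1 → H4 → V8 → Z5 → B1 → 00: 17+3+15+4+21+6+16 = 82
00 → R5 → F1 → H4 → V8 → B1 → Z5 → 00: 17+3+15+4+15+6+22 = 82
00 → R5 → F1 → H4 → B1 → Z5 → V8 → 00: 17+3+15+19+6+21+13 = 94
00 → R5 → F1 → H4 → B1 → V8 → Z5 → 00: 17+3+15+19+15+21+22 = 112
00 → R5 → F1 → Z5 → H4 → V8 → B1 → 00: 17+3+10+25+4+15+16 = 90
00 → R5 → F1 → Z5 → H4 → B1 → V8 → 00: 17+3+10+25+19+15+13 = 102
… (352 more)
00 → H4 → V8 → F1 → R5 → Z5 → B1 → 00: 9+4+11+3+11+6+16 = 60  ← best
The minimum is 60.
One optimal route: 00 → H4 → V8 → F1 → R5 → Z5 → B1 → 00 (or its reverse).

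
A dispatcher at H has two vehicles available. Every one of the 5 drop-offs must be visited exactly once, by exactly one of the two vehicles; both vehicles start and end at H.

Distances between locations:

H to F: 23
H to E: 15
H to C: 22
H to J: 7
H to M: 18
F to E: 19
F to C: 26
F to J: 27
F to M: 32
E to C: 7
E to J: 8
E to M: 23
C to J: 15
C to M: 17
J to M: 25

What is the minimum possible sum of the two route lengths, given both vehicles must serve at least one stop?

Check every non-empty split of the stops between the two vehicles; for each half take its own optimal tour:
  {F} + {E, C, J, M}: 46 + 57 = 103
  {E} + {F, C, J, M}: 30 + 94 = 124
  {F, E} + {C, J, M}: 57 + 57 = 114
  {C} + {F, E, J, M}: 44 + 84 = 128
  {F, C} + {E, J, M}: 71 + 56 = 127
  {E, C} + {F, J, M}: 44 + 84 = 128
  … (15 splits in total)
  {J} + {F, E, C, M}: 14 + 84 = 98  ← best
Best: vehicle 1 H → J → H = 14; vehicle 2 H → F → E → C → M → H = 84; combined 98.

98 — the smallest possible combined total.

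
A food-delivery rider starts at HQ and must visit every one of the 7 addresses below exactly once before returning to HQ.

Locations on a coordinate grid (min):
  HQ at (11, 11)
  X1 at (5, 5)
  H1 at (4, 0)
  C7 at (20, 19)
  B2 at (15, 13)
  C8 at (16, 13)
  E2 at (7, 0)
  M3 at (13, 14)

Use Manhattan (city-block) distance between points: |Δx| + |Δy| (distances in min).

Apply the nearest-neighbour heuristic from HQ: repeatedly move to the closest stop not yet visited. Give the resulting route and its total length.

Total distance 72 min via the nearest-neighbour route HQ → M3 → B2 → C8 → C7 → X1 → H1 → E2 → HQ.

From HQ: distances to unvisited — M3=5, B2=6, C8=7, X1=12, E2=15, C7=17, H1=18. Nearest is M3 (5).
From M3: distances to unvisited — B2=3, C8=4, C7=12, X1=17, E2=20, H1=23. Nearest is B2 (3).
From B2: distances to unvisited — C8=1, C7=11, X1=18, E2=21, H1=24. Nearest is C8 (1).
From C8: distances to unvisited — C7=10, X1=19, E2=22, H1=25. Nearest is C7 (10).
From C7: distances to unvisited — X1=29, E2=32, H1=35. Nearest is X1 (29).
From X1: distances to unvisited — H1=6, E2=7. Nearest is H1 (6).
From H1: distances to unvisited — E2=3. Nearest is E2 (3).
Return E2→HQ: 15.
Total = 5 + 3 + 1 + 10 + 29 + 6 + 3 + 15 = 72.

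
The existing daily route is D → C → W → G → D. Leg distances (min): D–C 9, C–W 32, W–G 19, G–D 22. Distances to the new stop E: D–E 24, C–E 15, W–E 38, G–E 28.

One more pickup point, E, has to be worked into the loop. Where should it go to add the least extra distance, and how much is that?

Minimum extra distance: 21 min, inserting E between C and W.

Insertion cost between consecutive stops i–j is d(i,E) + d(E,j) − d(i,j):
  between D and C: 24 + 15 − 9 = 30
  between C and W: 15 + 38 − 32 = 21
  between W and G: 38 + 28 − 19 = 47
  between G and D: 28 + 24 − 22 = 30
Cheapest insertion is between C and W, adding 21.
New total = 82 + 21 = 103.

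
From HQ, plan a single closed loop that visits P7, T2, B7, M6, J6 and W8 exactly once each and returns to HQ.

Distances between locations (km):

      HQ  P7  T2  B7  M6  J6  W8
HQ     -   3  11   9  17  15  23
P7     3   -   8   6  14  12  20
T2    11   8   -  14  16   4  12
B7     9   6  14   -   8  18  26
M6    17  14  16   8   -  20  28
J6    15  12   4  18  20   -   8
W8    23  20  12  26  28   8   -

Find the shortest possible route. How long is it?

68 km — the shortest possible round trip.

There are 360 distinct closed tours to check (reversals are equivalent).
HQ-P7-T2-B7-M6-J6-W8-HQ: 3+8+14+8+20+8+23 = 84
HQ-P7-T2-B7-M6-W8-J6-HQ: 3+8+14+8+28+8+15 = 84
HQ-P7-T2-B7-J6-M6-W8-HQ: 3+8+14+18+20+28+23 = 114
HQ-P7-T2-B7-J6-W8-M6-HQ: 3+8+14+18+8+28+17 = 96
HQ-P7-T2-B7-W8-M6-J6-HQ: 3+8+14+26+28+20+15 = 114
HQ-P7-T2-B7-W8-J6-M6-HQ: 3+8+14+26+8+20+17 = 96
HQ-P7-T2-M6-B7-J6-W8-HQ: 3+8+16+8+18+8+23 = 84
HQ-P7-T2-M6-B7-W8-J6-HQ: 3+8+16+8+26+8+15 = 84
… (352 more)
HQ-P7-T2-J6-W8-M6-B7-HQ: 3+8+4+8+28+8+9 = 68  ← best
The minimum is 68.
One optimal route: HQ → P7 → T2 → J6 → W8 → M6 → B7 → HQ (or its reverse).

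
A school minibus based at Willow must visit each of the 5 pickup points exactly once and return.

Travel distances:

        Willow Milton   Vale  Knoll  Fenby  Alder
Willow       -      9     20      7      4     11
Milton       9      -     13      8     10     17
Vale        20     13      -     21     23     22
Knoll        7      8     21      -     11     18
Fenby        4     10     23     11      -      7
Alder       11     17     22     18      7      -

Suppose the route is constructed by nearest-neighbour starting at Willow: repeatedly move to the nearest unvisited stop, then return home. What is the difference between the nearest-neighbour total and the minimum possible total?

Willow: Fenby=4, Knoll=7, Milton=9, Alder=11, Vale=20 ⇒ Fenby
Fenby: Alder=7, Milton=10, Knoll=11, Vale=23 ⇒ Alder
Alder: Milton=17, Knoll=18, Vale=22 ⇒ Milton
Milton: Knoll=8, Vale=13 ⇒ Knoll
Knoll: Vale=21 ⇒ Vale
NN route Willow → Fenby → Alder → Milton → Knoll → Vale → Willow costs 77.
Optimal: Willow → Knoll → Milton → Vale → Alder → Fenby → Willow costs 61 (by enumerating all 60 distinct tours).
Excess = 77 − 61 = 16.

16 longer than the optimal tour.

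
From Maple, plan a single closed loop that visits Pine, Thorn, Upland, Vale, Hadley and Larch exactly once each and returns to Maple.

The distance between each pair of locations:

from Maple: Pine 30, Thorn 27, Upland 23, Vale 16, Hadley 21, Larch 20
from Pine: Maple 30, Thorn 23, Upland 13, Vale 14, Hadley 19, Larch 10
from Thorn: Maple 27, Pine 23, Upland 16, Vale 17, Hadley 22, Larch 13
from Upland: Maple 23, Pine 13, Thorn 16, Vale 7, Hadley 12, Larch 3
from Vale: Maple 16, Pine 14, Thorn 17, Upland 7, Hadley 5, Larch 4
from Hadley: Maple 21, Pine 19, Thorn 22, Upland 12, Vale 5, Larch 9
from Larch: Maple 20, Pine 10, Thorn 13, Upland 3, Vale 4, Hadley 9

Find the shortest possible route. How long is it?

Minimum total distance: 96.

There are 360 distinct closed tours to check (reversals are equivalent).
Maple → Pine → Thorn → Upland → Vale → Hadley → Larch → Maple: 30+23+16+7+5+9+20 = 110
Maple → Pine → Thorn → Upland → Vale → Larch → Hadley → Maple: 30+23+16+7+4+9+21 = 110
Maple → Pine → Thorn → Upland → Hadley → Vale → Larch → Maple: 30+23+16+12+5+4+20 = 110
Maple → Pine → Thorn → Upland → Hadley → Larch → Vale → Maple: 30+23+16+12+9+4+16 = 110
Maple → Pine → Thorn → Upland → Larch → Vale → Hadley → Maple: 30+23+16+3+4+5+21 = 102
Maple → Pine → Thorn → Upland → Larch → Hadley → Vale → Maple: 30+23+16+3+9+5+16 = 102
Maple → Pine → Thorn → Vale → Upland → Hadley → Larch → Maple: 30+23+17+7+12+9+20 = 118
Maple → Pine → Thorn → Vale → Upland → Larch → Hadley → Maple: 30+23+17+7+3+9+21 = 110
… (352 more)
Maple → Thorn → Pine → Upland → Larch → Vale → Hadley → Maple: 27+23+13+3+4+5+21 = 96  ← best
The minimum is 96.
One optimal route: Maple → Thorn → Pine → Upland → Larch → Vale → Hadley → Maple (or its reverse).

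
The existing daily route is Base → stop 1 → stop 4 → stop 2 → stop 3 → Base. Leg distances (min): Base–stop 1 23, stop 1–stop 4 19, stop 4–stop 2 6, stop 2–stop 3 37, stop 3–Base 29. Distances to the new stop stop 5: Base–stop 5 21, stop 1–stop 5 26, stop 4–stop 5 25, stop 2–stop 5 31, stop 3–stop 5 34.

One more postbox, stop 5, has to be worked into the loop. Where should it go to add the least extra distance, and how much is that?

Insertion cost between consecutive stops i–j is d(i,stop 5) + d(stop 5,j) − d(i,j):
  between Base and stop 1: 21 + 26 − 23 = 24
  between stop 1 and stop 4: 26 + 25 − 19 = 32
  between stop 4 and stop 2: 25 + 31 − 6 = 50
  between stop 2 and stop 3: 31 + 34 − 37 = 28
  between stop 3 and Base: 34 + 21 − 29 = 26
Cheapest insertion is between Base and stop 1, adding 24.
New total = 114 + 24 = 138.

Minimum extra distance: 24 min, inserting stop 5 between Base and stop 1.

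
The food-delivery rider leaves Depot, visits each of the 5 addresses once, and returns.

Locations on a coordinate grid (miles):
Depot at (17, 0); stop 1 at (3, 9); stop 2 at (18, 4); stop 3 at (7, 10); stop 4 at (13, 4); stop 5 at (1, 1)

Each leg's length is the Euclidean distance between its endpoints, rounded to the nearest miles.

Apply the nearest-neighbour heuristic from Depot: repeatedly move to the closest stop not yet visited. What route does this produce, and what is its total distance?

Depot → [stop 2:4 / stop 4:6 / stop 3:14 / stop 5:16 / stop 1:17] → stop 2 (4)
stop 2 → [stop 4:5 / stop 3:13 / stop 1:16 / stop 5:17] → stop 4 (5)
stop 4 → [stop 3:8 / stop 1:11 / stop 5:12] → stop 3 (8)
stop 3 → [stop 1:4 / stop 5:11] → stop 1 (4)
stop 1 → [stop 5:8] → stop 5 (8)
Return stop 5→Depot: 16.
Total = 4 + 5 + 8 + 4 + 8 + 16 = 45.

Total distance 45 miles via the nearest-neighbour route Depot → stop 2 → stop 4 → stop 3 → stop 1 → stop 5 → Depot.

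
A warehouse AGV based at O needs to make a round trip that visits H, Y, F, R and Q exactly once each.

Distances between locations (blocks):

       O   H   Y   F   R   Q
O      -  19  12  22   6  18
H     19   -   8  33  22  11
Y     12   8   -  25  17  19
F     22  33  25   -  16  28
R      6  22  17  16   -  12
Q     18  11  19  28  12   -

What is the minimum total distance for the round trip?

81 blocks — the shortest possible round trip.

O → H → Y → F → R → Q → O: 19+8+25+16+12+18 = 98
O → H → Y → F → Q → R → O: 19+8+25+28+12+6 = 98
O → H → Y → R → F → Q → O: 19+8+17+16+28+18 = 106
O → H → Y → R → Q → F → O: 19+8+17+12+28+22 = 106
O → H → Y → Q → F → R → O: 19+8+19+28+16+6 = 96
O → H → Y → Q → R → F → O: 19+8+19+12+16+22 = 96
O → H → F → Y → R → Q → O: 19+33+25+17+12+18 = 124
O → H → F → Y → Q → R → O: 19+33+25+19+12+6 = 114
O → H → F → R → Y → Q → O: 19+33+16+17+19+18 = 122
O → H → F → R → Q → Y → O: 19+33+16+12+19+12 = 111
O → H → F → Q → Y → R → O: 19+33+28+19+17+6 = 122
O → H → F → Q → R → Y → O: 19+33+28+12+17+12 = 121
O → H → R → Y → F → Q → O: 19+22+17+25+28+18 = 129
O → H → R → Y → Q → F → O: 19+22+17+19+28+22 = 127
… (46 more)
O → Y → H → Q → F → R → O: 12+8+11+28+16+6 = 81  ← best
The minimum is 81.
One optimal route: O → Y → H → Q → F → R → O (or its reverse).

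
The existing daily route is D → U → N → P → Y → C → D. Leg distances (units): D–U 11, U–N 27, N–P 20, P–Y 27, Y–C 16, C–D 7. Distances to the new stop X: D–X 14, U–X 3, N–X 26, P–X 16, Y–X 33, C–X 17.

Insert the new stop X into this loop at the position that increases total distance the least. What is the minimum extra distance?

Insertion cost between consecutive stops i–j is d(i,X) + d(X,j) − d(i,j):
  between D and U: 14 + 3 − 11 = 6
  between U and N: 3 + 26 − 27 = 2
  between N and P: 26 + 16 − 20 = 22
  between P and Y: 16 + 33 − 27 = 22
  between Y and C: 33 + 17 − 16 = 34
  between C and D: 17 + 14 − 7 = 24
Cheapest insertion is between U and N, adding 2.
New total = 108 + 2 = 110.

+2 — insert X between U and N.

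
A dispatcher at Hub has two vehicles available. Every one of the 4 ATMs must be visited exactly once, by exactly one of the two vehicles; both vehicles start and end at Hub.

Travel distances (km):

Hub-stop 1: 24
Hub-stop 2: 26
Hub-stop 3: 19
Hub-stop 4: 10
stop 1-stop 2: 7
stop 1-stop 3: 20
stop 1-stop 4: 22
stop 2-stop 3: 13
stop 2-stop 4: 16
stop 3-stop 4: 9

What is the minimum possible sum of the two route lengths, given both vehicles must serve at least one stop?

There are 2^3 − 1 = 7 ways to divide the 4 stops into two non-empty groups. For each, the best each vehicle can do is its own shortest tour through its group:
  {stop 1} + {stop 2, stop 3, stop 4}: 48 + 58 = 106
  {stop 2} + {stop 1, stop 3, stop 4}: 52 + 63 = 115
  {stop 1, stop 2} + {stop 3, stop 4}: 57 + 38 = 95
  {stop 3} + {stop 1, stop 2, stop 4}: 38 + 57 = 95
  {stop 1, stop 3} + {stop 2, stop 4}: 63 + 52 = 115
  {stop 2, stop 3} + {stop 1, stop 4}: 58 + 56 = 114
  … (7 splits in total)
  {stop 1, stop 2, stop 3} + {stop 4}: 63 + 20 = 83  ← best
Best: vehicle 1 Hub → stop 1 → stop 2 → stop 3 → Hub = 63; vehicle 2 Hub → stop 4 → Hub = 20; combined 83.

Minimum combined distance: 83 km.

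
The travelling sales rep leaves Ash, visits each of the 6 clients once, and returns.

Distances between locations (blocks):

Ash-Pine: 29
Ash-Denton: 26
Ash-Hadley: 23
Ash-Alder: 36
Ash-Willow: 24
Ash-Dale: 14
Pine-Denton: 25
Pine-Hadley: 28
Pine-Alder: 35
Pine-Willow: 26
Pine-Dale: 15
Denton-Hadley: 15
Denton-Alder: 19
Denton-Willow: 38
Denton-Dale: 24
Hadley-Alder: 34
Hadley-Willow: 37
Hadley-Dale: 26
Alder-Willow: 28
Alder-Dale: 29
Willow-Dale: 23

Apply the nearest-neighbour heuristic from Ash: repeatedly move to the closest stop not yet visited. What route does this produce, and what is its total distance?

Total distance 155 blocks via the nearest-neighbour route Ash → Dale → Pine → Denton → Hadley → Alder → Willow → Ash.

Ash → [Dale:14 / Hadley:23 / Willow:24 / Denton:26 / Pine:29 / Alder:36] → Dale (14)
Dale → [Pine:15 / Willow:23 / Denton:24 / Hadley:26 / Alder:29] → Pine (15)
Pine → [Denton:25 / Willow:26 / Hadley:28 / Alder:35] → Denton (25)
Denton → [Hadley:15 / Alder:19 / Willow:38] → Hadley (15)
Hadley → [Alder:34 / Willow:37] → Alder (34)
Alder → [Willow:28] → Willow (28)
Return Willow→Ash: 24.
Total = 14 + 15 + 25 + 15 + 34 + 28 + 24 = 155.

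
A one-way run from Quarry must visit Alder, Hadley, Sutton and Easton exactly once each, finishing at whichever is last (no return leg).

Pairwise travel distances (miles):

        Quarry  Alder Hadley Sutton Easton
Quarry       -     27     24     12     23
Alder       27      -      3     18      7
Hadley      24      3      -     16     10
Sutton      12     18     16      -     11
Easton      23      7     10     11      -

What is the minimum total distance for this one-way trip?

Minimum one-way distance = 33 miles.

There are 4! = 24 possible orderings.
Quarry→Alder→Hadley→Sutton→Easton: 27+3+16+11 = 57
Quarry→Alder→Hadley→Easton→Sutton: 27+3+10+11 = 51
Quarry→Alder→Sutton→Hadley→Easton: 27+18+16+10 = 71
Quarry→Alder→Sutton→Easton→Hadley: 27+18+11+10 = 66
Quarry→Alder→Easton→Hadley→Sutton: 27+7+10+16 = 60
Quarry→Alder→Easton→Sutton→Hadley: 27+7+11+16 = 61
Quarry→Hadley→Alder→Sutton→Easton: 24+3+18+11 = 56
Quarry→Hadley→Alder→Easton→Sutton: 24+3+7+11 = 45
Quarry→Hadley→Sutton→Alder→Easton: 24+16+18+7 = 65
Quarry→Hadley→Sutton→Easton→Alder: 24+16+11+7 = 58
Quarry→Hadley→Easton→Alder→Sutton: 24+10+7+18 = 59
Quarry→Hadley→Easton→Sutton→Alder: 24+10+11+18 = 63
Quarry→Sutton→Alder→Hadley→Easton: 12+18+3+10 = 43
Quarry→Sutton→Alder→Easton→Hadley: 12+18+7+10 = 47
… (10 more)
Quarry→Sutton→Easton→Alder→Hadley: 12+11+7+3 = 33  ← best
The minimum is 33.
One shortest path: Quarry → Sutton → Easton → Alder → Hadley.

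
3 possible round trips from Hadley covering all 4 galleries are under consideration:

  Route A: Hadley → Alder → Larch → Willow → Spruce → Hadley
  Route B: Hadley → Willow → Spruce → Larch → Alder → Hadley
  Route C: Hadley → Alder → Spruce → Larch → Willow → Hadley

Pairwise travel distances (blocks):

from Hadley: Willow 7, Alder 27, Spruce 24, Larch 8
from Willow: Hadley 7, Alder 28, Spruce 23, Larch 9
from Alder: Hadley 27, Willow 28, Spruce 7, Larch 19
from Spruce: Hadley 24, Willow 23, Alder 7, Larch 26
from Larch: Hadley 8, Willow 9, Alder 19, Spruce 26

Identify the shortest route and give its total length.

Route A: 27 + 19 + 9 + 23 + 24 = 102
Route B: 7 + 23 + 26 + 19 + 27 = 102
Route C: 27 + 7 + 26 + 9 + 7 = 76

Shortest is Route C, total 76 blocks.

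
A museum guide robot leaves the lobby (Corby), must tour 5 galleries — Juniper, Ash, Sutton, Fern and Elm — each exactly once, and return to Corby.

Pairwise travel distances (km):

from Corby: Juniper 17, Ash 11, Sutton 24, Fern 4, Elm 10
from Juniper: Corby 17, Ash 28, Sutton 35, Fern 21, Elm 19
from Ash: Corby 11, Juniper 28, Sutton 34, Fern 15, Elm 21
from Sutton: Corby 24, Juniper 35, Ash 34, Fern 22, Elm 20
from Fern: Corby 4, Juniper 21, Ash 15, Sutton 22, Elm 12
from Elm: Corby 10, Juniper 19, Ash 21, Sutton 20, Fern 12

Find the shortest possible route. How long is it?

Minimum total distance: 104 km.

Corby → Juniper → Ash → Sutton → Fern → Elm → Corby: 17+28+34+22+12+10 = 123
Corby → Juniper → Ash → Sutton → Elm → Fern → Corby: 17+28+34+20+12+4 = 115
Corby → Juniper → Ash → Fern → Sutton → Elm → Corby: 17+28+15+22+20+10 = 112
Corby → Juniper → Ash → Fern → Elm → Sutton → Corby: 17+28+15+12+20+24 = 116
Corby → Juniper → Ash → Elm → Sutton → Fern → Corby: 17+28+21+20+22+4 = 112
Corby → Juniper → Ash → Elm → Fern → Sutton → Corby: 17+28+21+12+22+24 = 124
Corby → Juniper → Sutton → Ash → Fern → Elm → Corby: 17+35+34+15+12+10 = 123
Corby → Juniper → Sutton → Ash → Elm → Fern → Corby: 17+35+34+21+12+4 = 123
Corby → Juniper → Sutton → Fern → Ash → Elm → Corby: 17+35+22+15+21+10 = 120
Corby → Juniper → Sutton → Fern → Elm → Ash → Corby: 17+35+22+12+21+11 = 118
Corby → Juniper → Sutton → Elm → Ash → Fern → Corby: 17+35+20+21+15+4 = 112
Corby → Juniper → Sutton → Elm → Fern → Ash → Corby: 17+35+20+12+15+11 = 110
Corby → Juniper → Fern → Ash → Sutton → Elm → Corby: 17+21+15+34+20+10 = 117
Corby → Juniper → Fern → Ash → Elm → Sutton → Corby: 17+21+15+21+20+24 = 118
… (46 more)
Corby → Juniper → Elm → Sutton → Fern → Ash → Corby: 17+19+20+22+15+11 = 104  ← best
The minimum is 104.
One optimal route: Corby → Juniper → Elm → Sutton → Fern → Ash → Corby (or its reverse).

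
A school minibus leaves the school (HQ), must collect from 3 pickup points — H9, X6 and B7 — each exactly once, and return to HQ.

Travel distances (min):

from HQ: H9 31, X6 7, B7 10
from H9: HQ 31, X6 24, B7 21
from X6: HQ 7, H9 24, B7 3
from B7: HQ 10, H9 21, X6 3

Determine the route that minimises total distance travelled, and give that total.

Minimum total distance: 62 min.

There are 3 distinct closed tours to check (reversals are equivalent).
HQ-H9-X6-B7-HQ: 31+24+3+10 = 68
HQ-H9-B7-X6-HQ: 31+21+3+7 = 62
HQ-X6-H9-B7-HQ: 7+24+21+10 = 62
The minimum is 62.
One optimal route: HQ → H9 → B7 → X6 → HQ (or its reverse).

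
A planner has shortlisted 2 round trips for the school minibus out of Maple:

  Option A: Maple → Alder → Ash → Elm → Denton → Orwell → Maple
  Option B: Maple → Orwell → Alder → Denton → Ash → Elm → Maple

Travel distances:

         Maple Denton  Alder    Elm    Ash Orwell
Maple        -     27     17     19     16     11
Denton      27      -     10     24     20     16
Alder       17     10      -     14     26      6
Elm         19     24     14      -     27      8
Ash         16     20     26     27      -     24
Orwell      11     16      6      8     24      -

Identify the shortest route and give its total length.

Option A: 17 + 26 + 27 + 24 + 16 + 11 = 121
Option B: 11 + 6 + 10 + 20 + 27 + 19 = 93

Shortest is Option B, total 93.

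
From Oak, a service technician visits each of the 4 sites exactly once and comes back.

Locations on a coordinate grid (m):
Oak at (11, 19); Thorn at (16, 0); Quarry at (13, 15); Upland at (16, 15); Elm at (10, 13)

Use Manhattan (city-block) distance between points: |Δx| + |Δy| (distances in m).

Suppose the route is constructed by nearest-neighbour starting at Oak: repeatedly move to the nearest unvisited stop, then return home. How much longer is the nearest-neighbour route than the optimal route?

10 m longer than the optimal tour.

From Oak: Quarry=6, Elm=7, Upland=9, Thorn=24 → choose Quarry (6).
From Quarry: Upland=3, Elm=5, Thorn=18 → choose Upland (3).
From Upland: Elm=8, Thorn=15 → choose Elm (8).
From Elm: Thorn=19 → choose Thorn (19).
NN route Oak → Quarry → Upland → Elm → Thorn → Oak costs 60.
Optimal: Oak → Quarry → Upland → Thorn → Elm → Oak costs 50 (by enumerating all 12 distinct tours).
Excess = 60 − 50 = 10.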